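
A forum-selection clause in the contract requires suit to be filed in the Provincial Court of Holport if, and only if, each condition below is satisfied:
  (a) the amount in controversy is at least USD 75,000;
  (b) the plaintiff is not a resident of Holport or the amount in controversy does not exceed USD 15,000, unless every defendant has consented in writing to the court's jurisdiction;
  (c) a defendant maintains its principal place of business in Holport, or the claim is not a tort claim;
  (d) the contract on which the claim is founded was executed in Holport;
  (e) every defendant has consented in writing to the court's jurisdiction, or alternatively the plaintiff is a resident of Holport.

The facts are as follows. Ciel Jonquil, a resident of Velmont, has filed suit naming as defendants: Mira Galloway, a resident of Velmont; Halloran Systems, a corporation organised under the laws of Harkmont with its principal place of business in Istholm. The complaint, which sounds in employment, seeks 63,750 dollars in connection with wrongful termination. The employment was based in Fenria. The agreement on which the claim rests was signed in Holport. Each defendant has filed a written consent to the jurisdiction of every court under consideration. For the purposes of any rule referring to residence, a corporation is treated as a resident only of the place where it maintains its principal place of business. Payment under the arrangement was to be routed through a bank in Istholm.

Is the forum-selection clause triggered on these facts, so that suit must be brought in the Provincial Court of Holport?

No

The Provincial Court of Holport:
  (a) The amount in controversy is USD 63,750, below the 75,000 dollars floor. Fails.
  (b) The plaintiff resides in Velmont, which is not Holport — that alternative is enough. Met.
  (c) The claim is an employment claim, not a tort claim — that alternative is enough. Condition met.
  (d) The contract was executed in Holport. Satisfied.
  (e) Every defendant has filed written consent, so one alternative holds. Met.
  → Forum clause is not triggered.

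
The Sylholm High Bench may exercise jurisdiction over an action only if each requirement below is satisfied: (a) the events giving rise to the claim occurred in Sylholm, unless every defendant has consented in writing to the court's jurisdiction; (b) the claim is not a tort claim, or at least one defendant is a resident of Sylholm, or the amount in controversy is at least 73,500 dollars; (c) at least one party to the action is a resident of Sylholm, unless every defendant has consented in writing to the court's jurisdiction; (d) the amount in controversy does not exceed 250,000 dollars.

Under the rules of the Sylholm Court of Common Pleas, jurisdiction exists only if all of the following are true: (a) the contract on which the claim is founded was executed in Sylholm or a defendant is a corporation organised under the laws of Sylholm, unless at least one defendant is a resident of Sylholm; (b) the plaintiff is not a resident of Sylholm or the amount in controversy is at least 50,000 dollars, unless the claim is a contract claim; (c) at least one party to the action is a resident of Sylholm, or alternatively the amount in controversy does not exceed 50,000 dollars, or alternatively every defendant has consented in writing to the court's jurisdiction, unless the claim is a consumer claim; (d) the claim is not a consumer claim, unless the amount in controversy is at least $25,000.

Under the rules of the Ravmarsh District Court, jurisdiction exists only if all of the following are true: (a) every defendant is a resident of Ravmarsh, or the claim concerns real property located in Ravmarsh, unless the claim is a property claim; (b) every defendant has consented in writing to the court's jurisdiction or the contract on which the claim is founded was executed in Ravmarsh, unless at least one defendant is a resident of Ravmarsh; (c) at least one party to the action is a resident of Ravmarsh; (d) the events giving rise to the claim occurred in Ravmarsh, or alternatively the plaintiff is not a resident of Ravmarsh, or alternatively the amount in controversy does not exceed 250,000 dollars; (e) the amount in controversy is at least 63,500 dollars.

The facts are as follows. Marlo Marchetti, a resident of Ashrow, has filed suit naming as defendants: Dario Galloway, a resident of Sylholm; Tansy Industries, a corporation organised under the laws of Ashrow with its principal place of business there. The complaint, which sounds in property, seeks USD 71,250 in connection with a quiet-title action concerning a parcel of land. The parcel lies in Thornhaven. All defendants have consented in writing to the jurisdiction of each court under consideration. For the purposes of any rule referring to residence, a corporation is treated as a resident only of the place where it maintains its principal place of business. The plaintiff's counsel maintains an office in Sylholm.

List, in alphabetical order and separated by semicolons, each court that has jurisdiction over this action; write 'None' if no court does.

the Sylholm Court of Common Pleas; the Sylholm High Bench

The Sylholm High Bench:
  (a) The operative events occurred in Thornhaven, not Sylholm. However, every defendant has filed written consent, so the 'unless' proviso supplies this condition. Satisfied.
  (b) The claim is a property claim, not a tort claim, so one alternative holds. Satisfied.
  (c) Dario Galloway resides in Sylholm. Satisfied.
  (d) The amount in controversy is $71,250, within the 250,000 dollars ceiling. Satisfied.
  → Jurisdiction lies.
The Sylholm Court of Common Pleas:
  (a) No contract (and hence no place of execution) is alleged; the corporate defendant(s) are organised in Ashrow, not Sylholm — every alternative fails. The proviso rescues it, though: Dario Galloway resides in Sylholm. Condition met.
  (b) The plaintiff resides in Ashrow, which is not Sylholm, which satisfies one of the alternatives. Condition met.
  (c) Dario Galloway resides in Sylholm, which satisfies one of the alternatives. Satisfied.
  (d) The claim is a property claim, not a consumer claim. Satisfied.
  → Every requirement is satisfied — jurisdiction.
The Ravmarsh District Court:
  (a) The defendants reside as follows — Dario Galloway in Sylholm, Tansy Industries in Ashrow — not all in Ravmarsh; the property lies in Thornhaven, not Ravmarsh — none of the alternatives is met. But the claim is a property claim, and the 'unless' clause therefore excuses the requirement. Condition met.
  (b) Every defendant has filed written consent, so one alternative holds. Satisfied.
  (c) No party resides in Ravmarsh. Condition not met.
  (d) The plaintiff resides in Ashrow, which is not Ravmarsh, so this disjunct is met. Met.
  (e) The amount in controversy is $71,250, which meets the $63,500 floor. Condition met.
  → No jurisdiction.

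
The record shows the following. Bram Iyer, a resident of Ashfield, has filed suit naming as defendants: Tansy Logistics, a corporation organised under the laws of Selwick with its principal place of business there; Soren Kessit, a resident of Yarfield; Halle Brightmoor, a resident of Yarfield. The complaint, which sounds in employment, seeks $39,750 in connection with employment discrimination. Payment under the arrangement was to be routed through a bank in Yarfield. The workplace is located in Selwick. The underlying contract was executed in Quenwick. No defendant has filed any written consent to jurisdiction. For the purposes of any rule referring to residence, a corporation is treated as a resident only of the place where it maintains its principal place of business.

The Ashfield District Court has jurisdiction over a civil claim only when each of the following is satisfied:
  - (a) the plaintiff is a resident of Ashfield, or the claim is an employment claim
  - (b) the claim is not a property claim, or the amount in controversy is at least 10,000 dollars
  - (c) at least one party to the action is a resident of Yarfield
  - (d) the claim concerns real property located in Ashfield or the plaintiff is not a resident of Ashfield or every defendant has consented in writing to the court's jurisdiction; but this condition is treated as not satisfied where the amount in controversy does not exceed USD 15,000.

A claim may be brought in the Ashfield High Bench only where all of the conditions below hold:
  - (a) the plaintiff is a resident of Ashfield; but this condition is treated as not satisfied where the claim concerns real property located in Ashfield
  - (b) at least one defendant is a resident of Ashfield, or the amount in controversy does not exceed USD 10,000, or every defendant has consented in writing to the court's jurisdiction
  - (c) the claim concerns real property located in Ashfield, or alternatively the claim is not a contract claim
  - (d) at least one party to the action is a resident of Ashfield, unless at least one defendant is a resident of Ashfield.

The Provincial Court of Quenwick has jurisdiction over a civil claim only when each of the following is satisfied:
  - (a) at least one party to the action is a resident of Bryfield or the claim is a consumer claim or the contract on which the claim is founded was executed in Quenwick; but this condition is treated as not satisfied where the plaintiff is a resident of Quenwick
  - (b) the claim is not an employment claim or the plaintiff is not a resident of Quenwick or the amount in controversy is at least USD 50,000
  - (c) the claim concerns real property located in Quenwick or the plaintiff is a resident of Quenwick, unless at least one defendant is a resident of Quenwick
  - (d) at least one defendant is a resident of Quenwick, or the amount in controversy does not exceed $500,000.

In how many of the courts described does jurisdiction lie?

The Ashfield District Court:
  (a) The plaintiff resides in Ashfield, so one alternative holds. Condition met.
  (b) The claim is an employment claim, not a property claim, so this disjunct is met. Satisfied.
  (c) Soren Kessit resides in Yarfield. Satisfied.
  (d) The claim does not concern real property; the plaintiff resides in Ashfield; no such written consent has been filed — none of the alternatives is met. Not satisfied.
  → No jurisdiction.
The Ashfield High Bench:
  (a) The plaintiff resides in Ashfield. The exception is not triggered, since the claim does not concern real property. Condition met.
  (b) No defendant resides in Ashfield (they reside in Selwick, Yarfield, Yarfield); the amount in controversy is $39,750, above the $10,000 ceiling; no such written consent has been filed — no alternative holds. Fails.
  (c) The claim is an employment claim, not a contract claim, so this disjunct is met. Condition met.
  (d) Bram Iyer resides in Ashfield. Condition met.
  → Not every requirement is met — no jurisdiction.
The Provincial Court of Quenwick:
  (a) The contract was executed in Quenwick — that alternative is enough. And the carve-out is inapplicable — the plaintiff resides in Ashfield, not Quenwick. Met.
  (b) The plaintiff resides in Ashfield, which is not Quenwick — that alternative is enough. Condition met.
  (c) The claim does not concern real property; the plaintiff resides in Ashfield, not Quenwick — every alternative fails. And no defendant resides in Quenwick (they reside in Selwick, Yarfield, Yarfield), so the proviso does not save it. Fails.
  (d) The amount in controversy is USD 39,750, within the $500,000 ceiling, which satisfies one of the alternatives. Condition met.
  → At least one condition fails; no jurisdiction.
No court satisfies all of its conditions.

0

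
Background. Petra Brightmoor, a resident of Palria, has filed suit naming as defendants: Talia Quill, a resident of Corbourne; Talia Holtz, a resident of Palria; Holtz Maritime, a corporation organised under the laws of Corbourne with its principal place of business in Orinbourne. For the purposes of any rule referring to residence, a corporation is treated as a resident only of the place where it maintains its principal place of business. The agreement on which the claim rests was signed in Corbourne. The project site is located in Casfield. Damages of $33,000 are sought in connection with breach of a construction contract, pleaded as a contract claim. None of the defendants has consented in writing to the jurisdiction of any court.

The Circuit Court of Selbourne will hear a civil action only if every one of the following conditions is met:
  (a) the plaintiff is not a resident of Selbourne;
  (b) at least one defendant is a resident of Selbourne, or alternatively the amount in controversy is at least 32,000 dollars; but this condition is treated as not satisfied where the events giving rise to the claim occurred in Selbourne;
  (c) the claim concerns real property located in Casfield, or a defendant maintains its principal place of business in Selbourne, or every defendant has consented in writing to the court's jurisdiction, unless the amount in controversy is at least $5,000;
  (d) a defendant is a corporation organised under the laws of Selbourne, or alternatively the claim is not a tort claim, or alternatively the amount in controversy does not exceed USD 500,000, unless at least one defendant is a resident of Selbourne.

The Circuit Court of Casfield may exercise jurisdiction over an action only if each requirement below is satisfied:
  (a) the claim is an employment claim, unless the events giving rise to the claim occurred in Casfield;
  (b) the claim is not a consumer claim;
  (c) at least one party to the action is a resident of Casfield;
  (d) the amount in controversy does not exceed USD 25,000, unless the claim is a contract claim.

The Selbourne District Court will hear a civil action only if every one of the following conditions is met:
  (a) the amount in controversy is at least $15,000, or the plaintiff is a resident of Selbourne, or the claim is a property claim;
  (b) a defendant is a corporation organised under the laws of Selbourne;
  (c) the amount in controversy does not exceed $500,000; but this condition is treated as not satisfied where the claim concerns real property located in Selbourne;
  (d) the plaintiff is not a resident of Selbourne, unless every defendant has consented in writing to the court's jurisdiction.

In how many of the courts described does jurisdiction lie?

1

The Circuit Court of Selbourne:
  (a) The plaintiff resides in Palria, which is not Selbourne. Met.
  (b) The amount in controversy is USD 33,000, which meets the 32,000 dollars floor, which satisfies one of the alternatives. And the carve-out is inapplicable — the operative events occurred in Casfield, not Selbourne. Condition met.
  (c) The claim does not concern real property; the corporate defendant(s) have their principal place of business in Orinbourne, not Selbourne; no such written consent has been filed — every alternative fails. The proviso rescues it, though: the amount in controversy is $33,000, which meets the $5,000 floor. Satisfied.
  (d) The claim is a contract claim, not a tort claim — that alternative is enough. Satisfied.
  → All conditions met; jurisdiction exists.
The Circuit Court of Casfield:
  (a) The claim is a contract claim, not an employment claim. The proviso rescues it, though: the operative events occurred in Casfield. Satisfied.
  (b) The claim is a contract claim, not a consumer claim. Met.
  (c) No party resides in Casfield. Not met.
  (d) The amount in controversy is USD 33,000, above the $25,000 ceiling. However, the claim is a contract claim, so the 'unless' proviso supplies this condition. Satisfied.
  → The court lacks jurisdiction.
The Selbourne District Court:
  (a) The amount in controversy is $33,000, which meets the $15,000 floor, so this disjunct is met. Met.
  (b) The corporate defendant(s) are organised in Corbourne, not Selbourne. Fails.
  (c) The amount in controversy is $33,000, within the USD 500,000 ceiling. The carve-out does not apply: the claim does not concern real property. Satisfied.
  (d) The plaintiff resides in Palria, which is not Selbourne. Satisfied.
  → The court lacks jurisdiction.
Courts with jurisdiction: the Circuit Court of Selbourne — 1 in total.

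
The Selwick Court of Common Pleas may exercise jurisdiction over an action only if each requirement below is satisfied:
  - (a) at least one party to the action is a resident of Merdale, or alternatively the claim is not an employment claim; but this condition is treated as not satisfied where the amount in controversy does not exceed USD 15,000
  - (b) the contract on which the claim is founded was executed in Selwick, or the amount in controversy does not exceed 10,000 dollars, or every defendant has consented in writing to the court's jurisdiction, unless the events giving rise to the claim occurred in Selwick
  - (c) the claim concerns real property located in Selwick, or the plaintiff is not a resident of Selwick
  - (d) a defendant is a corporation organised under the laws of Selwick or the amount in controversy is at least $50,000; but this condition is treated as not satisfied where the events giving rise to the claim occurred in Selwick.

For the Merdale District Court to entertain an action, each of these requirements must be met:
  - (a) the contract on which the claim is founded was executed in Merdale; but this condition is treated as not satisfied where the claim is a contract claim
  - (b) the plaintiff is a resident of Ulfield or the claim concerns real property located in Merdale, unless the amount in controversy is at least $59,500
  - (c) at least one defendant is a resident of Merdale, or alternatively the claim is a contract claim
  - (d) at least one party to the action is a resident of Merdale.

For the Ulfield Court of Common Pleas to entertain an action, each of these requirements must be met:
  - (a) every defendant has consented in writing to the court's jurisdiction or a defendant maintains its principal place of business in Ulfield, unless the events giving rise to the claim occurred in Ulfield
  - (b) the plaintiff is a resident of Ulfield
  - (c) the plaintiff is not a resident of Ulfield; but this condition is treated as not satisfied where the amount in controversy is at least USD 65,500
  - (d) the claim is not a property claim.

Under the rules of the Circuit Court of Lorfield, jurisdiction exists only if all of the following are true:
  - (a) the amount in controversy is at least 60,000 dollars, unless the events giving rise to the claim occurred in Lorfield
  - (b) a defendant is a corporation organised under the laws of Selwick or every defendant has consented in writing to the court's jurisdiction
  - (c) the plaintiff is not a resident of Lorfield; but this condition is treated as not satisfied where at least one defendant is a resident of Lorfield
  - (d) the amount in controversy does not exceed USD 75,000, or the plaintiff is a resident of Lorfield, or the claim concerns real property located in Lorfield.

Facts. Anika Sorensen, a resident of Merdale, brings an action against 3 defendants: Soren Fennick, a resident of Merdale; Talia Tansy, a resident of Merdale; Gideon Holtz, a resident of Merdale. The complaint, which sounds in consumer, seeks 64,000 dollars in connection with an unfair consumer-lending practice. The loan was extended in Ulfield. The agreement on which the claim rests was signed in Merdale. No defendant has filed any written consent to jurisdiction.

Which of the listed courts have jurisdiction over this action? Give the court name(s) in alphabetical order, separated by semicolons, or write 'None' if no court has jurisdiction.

The Selwick Court of Common Pleas:
  (a) Anika Sorensen resides in Merdale — that alternative is enough. And the carve-out is inapplicable — the amount in controversy is 64,000 dollars, above the $15,000 ceiling. Met.
  (b) The contract was executed in Merdale, not Selwick; the amount in controversy is USD 64,000, above the $10,000 ceiling; no such written consent has been filed — none of the alternatives is met. Nor does the 'unless' clause help: the operative events occurred in Ulfield, not Selwick. Not satisfied.
  (c) The plaintiff resides in Merdale, which is not Selwick, which satisfies one of the alternatives. Met.
  (d) The amount in controversy is $64,000, which meets the USD 50,000 floor, which satisfies one of the alternatives. And the carve-out is inapplicable — the operative events occurred in Ulfield, not Selwick. Met.
  → No jurisdiction.
The Merdale District Court:
  (a) The contract was executed in Merdale. And the carve-out is inapplicable — the claim is a consumer claim, not a contract claim. Satisfied.
  (b) The plaintiff resides in Merdale, not Ulfield; the claim does not concern real property — no alternative holds. However, the amount in controversy is $64,000, which meets the $59,500 floor, so the 'unless' proviso supplies this condition. Condition met.
  (c) Soren Fennick resides in Merdale, which satisfies one of the alternatives. Met.
  (d) Anika Sorensen resides in Merdale. Condition met.
  → Every requirement is satisfied — jurisdiction.
The Ulfield Court of Common Pleas:
  (a) No such written consent has been filed; no defendant is a corporation — none of the alternatives is met. The proviso rescues it, though: the operative events occurred in Ulfield. Met.
  (b) The plaintiff resides in Merdale, not Ulfield. Condition not met.
  (c) The plaintiff resides in Merdale, which is not Ulfield. And the carve-out is inapplicable — the amount in controversy is $64,000, below the USD 65,500 floor. Satisfied.
  (d) The claim is a consumer claim, not a property claim. Condition met.
  → Not every requirement is met — no jurisdiction.
The Circuit Court of Lorfield:
  (a) The amount in controversy is USD 64,000, which meets the 60,000 dollars floor. Met.
  (b) No defendant is a corporation; no such written consent has been filed — every alternative fails. Not satisfied.
  (c) The plaintiff resides in Merdale, which is not Lorfield. And the carve-out is inapplicable — no defendant resides in Lorfield (they reside in Merdale, Merdale, Merdale). Condition met.
  (d) The amount in controversy is $64,000, within the 75,000 dollars ceiling, which satisfies one of the alternatives. Condition met.
  → No jurisdiction.

the Merdale District Court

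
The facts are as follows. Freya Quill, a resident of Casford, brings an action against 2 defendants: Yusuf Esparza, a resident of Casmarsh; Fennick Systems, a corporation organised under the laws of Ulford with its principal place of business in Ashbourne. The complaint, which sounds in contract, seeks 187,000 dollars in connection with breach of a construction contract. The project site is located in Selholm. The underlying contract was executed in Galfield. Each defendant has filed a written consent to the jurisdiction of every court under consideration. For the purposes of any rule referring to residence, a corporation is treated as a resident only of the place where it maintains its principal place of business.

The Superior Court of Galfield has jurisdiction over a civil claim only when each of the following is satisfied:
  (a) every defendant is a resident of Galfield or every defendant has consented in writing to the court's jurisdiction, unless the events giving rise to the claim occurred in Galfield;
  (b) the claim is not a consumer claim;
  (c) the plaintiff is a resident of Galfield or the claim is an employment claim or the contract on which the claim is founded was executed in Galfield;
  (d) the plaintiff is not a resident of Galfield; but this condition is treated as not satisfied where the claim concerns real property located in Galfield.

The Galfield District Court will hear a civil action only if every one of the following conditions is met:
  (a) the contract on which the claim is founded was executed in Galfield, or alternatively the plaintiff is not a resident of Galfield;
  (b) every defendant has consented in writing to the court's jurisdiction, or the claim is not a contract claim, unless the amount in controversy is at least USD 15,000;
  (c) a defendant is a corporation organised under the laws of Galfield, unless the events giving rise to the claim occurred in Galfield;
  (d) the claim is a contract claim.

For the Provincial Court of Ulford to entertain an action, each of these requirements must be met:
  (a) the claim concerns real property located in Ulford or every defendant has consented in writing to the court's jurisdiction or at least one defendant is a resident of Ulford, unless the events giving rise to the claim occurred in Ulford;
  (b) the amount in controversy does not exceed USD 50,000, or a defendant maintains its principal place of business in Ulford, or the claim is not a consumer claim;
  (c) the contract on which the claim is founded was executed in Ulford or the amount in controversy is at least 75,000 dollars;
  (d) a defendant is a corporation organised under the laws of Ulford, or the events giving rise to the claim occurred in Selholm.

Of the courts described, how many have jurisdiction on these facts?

The Superior Court of Galfield:
  (a) Every defendant has filed written consent — that alternative is enough. Met.
  (b) The claim is a contract claim, not a consumer claim. Satisfied.
  (c) The contract was executed in Galfield, so one alternative holds. Met.
  (d) The plaintiff resides in Casford, which is not Galfield. The exception is not triggered, since the claim does not concern real property. Met.
  → Jurisdiction lies.
The Galfield District Court:
  (a) The contract was executed in Galfield — that alternative is enough. Met.
  (b) Every defendant has filed written consent — that alternative is enough. Met.
  (c) The corporate defendant(s) are organised in Ulford, not Galfield. The proviso offers no rescue either, since the operative events occurred in Selholm, not Galfield. Not satisfied.
  (d) The claim is a contract claim. Satisfied.
  → Not every requirement is met — no jurisdiction.
The Provincial Court of Ulford:
  (a) Every defendant has filed written consent, so this disjunct is met. Condition met.
  (b) The claim is a contract claim, not a consumer claim, so this disjunct is met. Satisfied.
  (c) The amount in controversy is $187,000, which meets the 75,000 dollars floor, so one alternative holds. Condition met.
  (d) Fennick Systems is organised under the laws of Ulford, which satisfies one of the alternatives. Met.
  → Every requirement is satisfied — jurisdiction.
Courts with jurisdiction: the Superior Court of Galfield, the Provincial Court of Ulford — 2 in total.

2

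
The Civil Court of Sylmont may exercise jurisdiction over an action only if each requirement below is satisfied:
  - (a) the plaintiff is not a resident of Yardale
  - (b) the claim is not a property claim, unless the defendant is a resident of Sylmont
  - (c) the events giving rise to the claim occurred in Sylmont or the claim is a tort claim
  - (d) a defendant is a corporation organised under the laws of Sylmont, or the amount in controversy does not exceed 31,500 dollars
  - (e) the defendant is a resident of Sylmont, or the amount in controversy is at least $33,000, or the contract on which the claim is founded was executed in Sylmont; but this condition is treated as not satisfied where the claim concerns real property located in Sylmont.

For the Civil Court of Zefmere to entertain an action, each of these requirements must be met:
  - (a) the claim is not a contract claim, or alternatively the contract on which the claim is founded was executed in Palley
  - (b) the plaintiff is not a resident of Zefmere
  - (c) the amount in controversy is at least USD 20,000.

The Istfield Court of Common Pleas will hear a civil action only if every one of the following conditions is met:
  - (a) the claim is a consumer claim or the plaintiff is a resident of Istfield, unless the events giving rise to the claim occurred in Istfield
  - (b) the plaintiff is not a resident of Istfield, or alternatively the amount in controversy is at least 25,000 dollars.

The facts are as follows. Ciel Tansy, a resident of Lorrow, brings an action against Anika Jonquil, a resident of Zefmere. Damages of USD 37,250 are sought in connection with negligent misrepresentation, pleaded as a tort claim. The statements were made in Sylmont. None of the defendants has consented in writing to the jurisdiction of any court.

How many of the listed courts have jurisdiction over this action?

The Civil Court of Sylmont:
  (a) The plaintiff resides in Lorrow, which is not Yardale. Condition met.
  (b) The claim is a tort claim, not a property claim. Satisfied.
  (c) The operative events occurred in Sylmont, so one alternative holds. Satisfied.
  (d) No defendant is a corporation; the amount in controversy is 37,250 dollars, above the $31,500 ceiling — no alternative holds. Not satisfied.
  (e) The amount in controversy is USD 37,250, which meets the USD 33,000 floor, so one alternative holds. The carve-out does not apply: the claim does not concern real property. Met.
  → No jurisdiction.
The Civil Court of Zefmere:
  (a) The claim is a tort claim, not a contract claim, so one alternative holds. Condition met.
  (b) The plaintiff resides in Lorrow, which is not Zefmere. Satisfied.
  (c) The amount in controversy is USD 37,250, which meets the $20,000 floor. Met.
  → Jurisdiction lies.
The Istfield Court of Common Pleas:
  (a) The claim is a tort claim, not a consumer claim; the plaintiff resides in Lorrow, not Istfield — no alternative holds. Nor does the 'unless' clause help: the operative events occurred in Sylmont, not Istfield. Fails.
  (b) The plaintiff resides in Lorrow, which is not Istfield, which satisfies one of the alternatives. Condition met.
  → No jurisdiction.
Courts with jurisdiction: the Civil Court of Zefmere — 1 in total.

1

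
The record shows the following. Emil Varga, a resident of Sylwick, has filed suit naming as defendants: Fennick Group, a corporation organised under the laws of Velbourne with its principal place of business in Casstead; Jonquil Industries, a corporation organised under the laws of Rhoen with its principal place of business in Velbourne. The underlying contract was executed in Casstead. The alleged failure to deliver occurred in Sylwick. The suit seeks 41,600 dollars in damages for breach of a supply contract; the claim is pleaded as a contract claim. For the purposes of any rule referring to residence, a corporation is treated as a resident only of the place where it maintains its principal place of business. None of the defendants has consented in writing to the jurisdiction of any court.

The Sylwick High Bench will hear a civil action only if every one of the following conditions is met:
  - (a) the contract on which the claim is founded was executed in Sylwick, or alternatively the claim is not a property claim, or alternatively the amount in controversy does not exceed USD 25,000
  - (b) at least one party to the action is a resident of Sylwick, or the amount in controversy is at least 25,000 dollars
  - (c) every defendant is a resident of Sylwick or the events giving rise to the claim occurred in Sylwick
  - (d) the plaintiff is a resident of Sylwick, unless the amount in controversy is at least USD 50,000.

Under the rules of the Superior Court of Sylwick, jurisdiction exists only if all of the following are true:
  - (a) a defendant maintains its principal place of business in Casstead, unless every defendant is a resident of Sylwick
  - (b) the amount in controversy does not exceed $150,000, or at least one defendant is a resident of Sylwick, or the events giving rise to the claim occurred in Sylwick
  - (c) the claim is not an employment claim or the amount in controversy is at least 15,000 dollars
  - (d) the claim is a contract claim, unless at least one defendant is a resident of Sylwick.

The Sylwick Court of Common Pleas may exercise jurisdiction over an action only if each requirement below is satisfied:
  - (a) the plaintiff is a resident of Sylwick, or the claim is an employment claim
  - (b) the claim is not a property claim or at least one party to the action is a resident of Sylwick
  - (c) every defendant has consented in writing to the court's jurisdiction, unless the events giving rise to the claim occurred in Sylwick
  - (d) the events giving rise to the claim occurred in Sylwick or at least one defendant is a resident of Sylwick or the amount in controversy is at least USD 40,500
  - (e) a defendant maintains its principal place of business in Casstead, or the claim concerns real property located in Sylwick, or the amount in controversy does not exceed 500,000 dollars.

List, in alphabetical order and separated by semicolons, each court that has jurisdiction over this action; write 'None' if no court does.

the Superior Court of Sylwick; the Sylwick Court of Common Pleas; the Sylwick High Bench

The Sylwick High Bench:
  (a) The claim is a contract claim, not a property claim, which satisfies one of the alternatives. Met.
  (b) Emil Varga resides in Sylwick, so this disjunct is met. Satisfied.
  (c) The operative events occurred in Sylwick, so one alternative holds. Condition met.
  (d) The plaintiff resides in Sylwick. Satisfied.
  → All conditions met; jurisdiction exists.
The Superior Court of Sylwick:
  (a) Fennick Group has its principal place of business in Casstead. Satisfied.
  (b) The amount in controversy is USD 41,600, within the 150,000 dollars ceiling, so one alternative holds. Condition met.
  (c) The claim is a contract claim, not an employment claim, so one alternative holds. Condition met.
  (d) The claim is a contract claim. Condition met.
  → All conditions met; jurisdiction exists.
The Sylwick Court of Common Pleas:
  (a) The plaintiff resides in Sylwick, so this disjunct is met. Satisfied.
  (b) The claim is a contract claim, not a property claim — that alternative is enough. Condition met.
  (c) No such written consent has been filed. But the operative events occurred in Sylwick, and the 'unless' clause therefore excuses the requirement. Condition met.
  (d) The operative events occurred in Sylwick, so one alternative holds. Condition met.
  (e) Fennick Group has its principal place of business in Casstead, which satisfies one of the alternatives. Satisfied.
  → The court has jurisdiction.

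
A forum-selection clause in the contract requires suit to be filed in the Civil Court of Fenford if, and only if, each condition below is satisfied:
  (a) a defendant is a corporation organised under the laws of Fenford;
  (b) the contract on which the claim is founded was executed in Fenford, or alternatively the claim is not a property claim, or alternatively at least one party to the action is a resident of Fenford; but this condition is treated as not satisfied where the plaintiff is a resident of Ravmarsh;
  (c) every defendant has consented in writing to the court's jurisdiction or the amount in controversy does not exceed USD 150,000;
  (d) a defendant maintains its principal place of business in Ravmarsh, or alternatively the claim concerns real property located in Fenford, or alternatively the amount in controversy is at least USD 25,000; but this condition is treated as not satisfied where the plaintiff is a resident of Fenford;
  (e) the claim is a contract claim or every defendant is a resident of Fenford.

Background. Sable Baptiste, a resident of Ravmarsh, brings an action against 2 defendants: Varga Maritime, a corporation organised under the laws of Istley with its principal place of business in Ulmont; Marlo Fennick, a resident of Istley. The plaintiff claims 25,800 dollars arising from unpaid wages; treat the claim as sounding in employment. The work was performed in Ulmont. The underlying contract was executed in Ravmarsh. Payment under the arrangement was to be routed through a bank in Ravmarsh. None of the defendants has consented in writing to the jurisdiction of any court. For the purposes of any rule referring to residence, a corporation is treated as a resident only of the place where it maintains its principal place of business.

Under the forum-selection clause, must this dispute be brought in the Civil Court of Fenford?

No

The Civil Court of Fenford:
  (a) The corporate defendant(s) are organised in Istley, not Fenford. Not satisfied.
  (b) The claim is an employment claim, not a property claim — that alternative is enough. But the carve-out bites: the plaintiff resides in Ravmarsh. Not satisfied.
  (c) The amount in controversy is 25,800 dollars, within the $150,000 ceiling — that alternative is enough. Condition met.
  (d) The amount in controversy is 25,800 dollars, which meets the $25,000 floor, which satisfies one of the alternatives. The exception is not triggered, since the plaintiff resides in Ravmarsh, not Fenford. Satisfied.
  (e) The claim is an employment claim, not a contract claim; the defendants reside as follows — Varga Maritime in Ulmont, Marlo Fennick in Istley — not all in Fenford — none of the alternatives is met. Condition not met.
  → Forum clause is not triggered.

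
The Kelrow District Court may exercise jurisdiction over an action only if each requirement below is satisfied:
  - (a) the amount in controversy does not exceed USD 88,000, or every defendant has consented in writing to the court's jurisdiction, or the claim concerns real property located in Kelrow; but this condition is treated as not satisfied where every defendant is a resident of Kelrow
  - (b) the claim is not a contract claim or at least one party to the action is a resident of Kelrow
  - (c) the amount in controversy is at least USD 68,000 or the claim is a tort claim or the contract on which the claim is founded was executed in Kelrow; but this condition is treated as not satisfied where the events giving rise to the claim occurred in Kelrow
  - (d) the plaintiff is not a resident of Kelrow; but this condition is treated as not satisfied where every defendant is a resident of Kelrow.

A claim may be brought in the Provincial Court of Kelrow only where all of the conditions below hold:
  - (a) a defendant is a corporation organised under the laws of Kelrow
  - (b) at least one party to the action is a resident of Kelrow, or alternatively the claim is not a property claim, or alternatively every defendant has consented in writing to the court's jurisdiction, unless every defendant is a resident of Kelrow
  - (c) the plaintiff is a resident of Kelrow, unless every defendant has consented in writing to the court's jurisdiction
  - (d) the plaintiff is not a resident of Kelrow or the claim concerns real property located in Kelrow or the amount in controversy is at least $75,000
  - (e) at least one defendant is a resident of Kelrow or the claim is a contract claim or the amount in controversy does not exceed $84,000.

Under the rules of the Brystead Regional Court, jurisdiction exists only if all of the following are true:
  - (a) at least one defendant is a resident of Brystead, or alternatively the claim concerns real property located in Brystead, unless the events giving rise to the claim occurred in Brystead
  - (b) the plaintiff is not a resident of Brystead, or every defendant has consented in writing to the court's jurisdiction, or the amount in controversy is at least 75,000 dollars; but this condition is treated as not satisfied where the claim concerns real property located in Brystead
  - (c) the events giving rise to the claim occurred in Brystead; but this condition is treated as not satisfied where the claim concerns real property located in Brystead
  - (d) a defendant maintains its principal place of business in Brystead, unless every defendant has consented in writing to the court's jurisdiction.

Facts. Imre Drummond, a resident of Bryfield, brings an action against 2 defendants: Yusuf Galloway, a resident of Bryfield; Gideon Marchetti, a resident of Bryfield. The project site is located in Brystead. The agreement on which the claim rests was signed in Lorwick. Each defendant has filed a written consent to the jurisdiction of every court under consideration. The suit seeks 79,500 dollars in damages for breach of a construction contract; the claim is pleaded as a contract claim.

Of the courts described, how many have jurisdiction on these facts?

The Kelrow District Court:
  (a) The amount in controversy is $79,500, within the USD 88,000 ceiling — that alternative is enough. The exception is not triggered, since the defendants reside as follows — Yusuf Galloway in Bryfield, Gideon Marchetti in Bryfield — not all in Kelrow. Condition met.
  (b) The claim is a contract claim; no party resides in Kelrow — none of the alternatives is met. Not met.
  (c) The amount in controversy is USD 79,500, which meets the $68,000 floor — that alternative is enough. The carve-out does not apply: the operative events occurred in Brystead, not Kelrow. Met.
  (d) The plaintiff resides in Bryfield, which is not Kelrow. The carve-out does not apply: the defendants reside as follows — Yusuf Galloway in Bryfield, Gideon Marchetti in Bryfield — not all in Kelrow. Condition met.
  → Not every requirement is met — no jurisdiction.
The Provincial Court of Kelrow:
  (a) No defendant is a corporation. Not met.
  (b) The claim is a contract claim, not a property claim, which satisfies one of the alternatives. Condition met.
  (c) The plaintiff resides in Bryfield, not Kelrow. But every defendant has filed written consent, and the 'unless' clause therefore excuses the requirement. Satisfied.
  (d) The plaintiff resides in Bryfield, which is not Kelrow, which satisfies one of the alternatives. Met.
  (e) The claim is a contract claim, so one alternative holds. Condition met.
  → Not every requirement is met — no jurisdiction.
The Brystead Regional Court:
  (a) No defendant resides in Brystead (they reside in Bryfield, Bryfield); the claim does not concern real property — none of the alternatives is met. However, the operative events occurred in Brystead, so the 'unless' proviso supplies this condition. Satisfied.
  (b) The plaintiff resides in Bryfield, which is not Brystead, so one alternative holds. The exception is not triggered, since the claim does not concern real property. Satisfied.
  (c) The operative events occurred in Brystead. And the carve-out is inapplicable — the claim does not concern real property. Met.
  (d) No defendant is a corporation. The proviso rescues it, though: every defendant has filed written consent. Condition met.
  → Jurisdiction lies.
Courts with jurisdiction: the Brystead Regional Court — 1 in total.

1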